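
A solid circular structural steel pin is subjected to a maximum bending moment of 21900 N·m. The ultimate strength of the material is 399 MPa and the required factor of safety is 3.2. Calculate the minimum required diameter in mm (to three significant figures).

d = 121 mm

σ_allow = 399/3.2 = 124.7 MPa.
For a solid circular section σ = 32M/(πd³), so d³ = 32M/(π σ_allow) = 32×2.1900×10^7/(π×124.7) = 1.789×10^6 mm³.
d = 121.4 mm.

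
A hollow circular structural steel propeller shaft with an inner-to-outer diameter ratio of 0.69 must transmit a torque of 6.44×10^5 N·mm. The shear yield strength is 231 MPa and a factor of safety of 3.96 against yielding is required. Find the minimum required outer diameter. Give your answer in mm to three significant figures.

τ_allow = 231/3.96 = 58.33 MPa.
For a hollow shaft τ = 16T/[πd_o³(1−k⁴)] with k = 0.69, so 1−k⁴ = 0.7733.
d_o³ = 16T/[π τ_allow (1−k⁴)] = 16×644000/(π×58.33×0.7733) = 72710 mm³.
d_o = 41.74 mm.

d_o = 41.7 mm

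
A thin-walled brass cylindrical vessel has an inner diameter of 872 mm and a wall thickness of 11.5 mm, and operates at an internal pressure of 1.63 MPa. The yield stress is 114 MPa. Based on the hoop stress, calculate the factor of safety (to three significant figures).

σ_h = pD/(2t) = 1.63×872/(2×11.5) = 61.80 MPa.
n = 114/61.80 = 1.845.

n = 1.84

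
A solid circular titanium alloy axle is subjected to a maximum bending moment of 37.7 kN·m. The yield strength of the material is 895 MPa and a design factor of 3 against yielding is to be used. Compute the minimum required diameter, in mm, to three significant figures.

d = 109 mm

σ_allow = 895/3 = 298.3 MPa.
For a solid circular section σ = 32M/(πd³), so d³ = 32M/(π σ_allow) = 32×3.7700×10^7/(π×298.3) = 1.287×10^6 mm³.
d = 108.8 mm.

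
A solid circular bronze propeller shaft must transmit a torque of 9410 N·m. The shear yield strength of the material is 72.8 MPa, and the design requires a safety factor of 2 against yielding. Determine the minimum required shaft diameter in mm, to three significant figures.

Allowable shear stress τ_allow = 72.8/2 = 36.40 MPa.
For a solid shaft τ = 16T/(πd³), so d³ = 16T/(π τ_allow) = 16×9410000/(π×36.40) = 1.317×10^6 mm³.
d = (1.317×10^6)^(1/3) = 109.6 mm.

d = 110 mm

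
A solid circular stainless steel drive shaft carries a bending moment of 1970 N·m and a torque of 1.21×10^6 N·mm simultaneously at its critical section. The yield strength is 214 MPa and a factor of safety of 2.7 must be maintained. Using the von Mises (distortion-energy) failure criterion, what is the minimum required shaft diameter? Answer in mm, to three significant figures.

d = 65.9 mm

σ_allow = σ_y/n = 214/2.7 = 79.26 MPa.
For a solid shaft σ_b = 32M/(πd³) and τ = 16T/(πd³), so the von Mises stress is σ' = (16/πd³)·√(4M²+3T²).
√(4M²+3T²) = √(4×(1.970×10^6)² + 3×(1.210×10^6)²) = 4.463×10^6 N·mm.
d³ = 16×4.463×10^6/(π×79.26) = 286800 mm³.
d = 65.94 mm.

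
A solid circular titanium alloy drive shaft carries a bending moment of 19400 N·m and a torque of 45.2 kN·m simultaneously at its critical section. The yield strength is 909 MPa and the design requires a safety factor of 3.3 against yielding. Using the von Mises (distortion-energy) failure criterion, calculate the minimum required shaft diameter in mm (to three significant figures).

d = 117 mm

σ_allow = σ_y/n = 909/3.3 = 275.5 MPa.
For a solid shaft σ_b = 32M/(πd³) and τ = 16T/(πd³), so the von Mises stress is σ' = (16/πd³)·√(4M²+3T²).
√(4M²+3T²) = √(4×(1.940×10^7)² + 3×(4.520×10^7)²) = 8.738×10^7 N·mm.
d³ = 16×8.738×10^7/(π×275.5) = 1.616×10^6 mm³.
d = 117.3 mm.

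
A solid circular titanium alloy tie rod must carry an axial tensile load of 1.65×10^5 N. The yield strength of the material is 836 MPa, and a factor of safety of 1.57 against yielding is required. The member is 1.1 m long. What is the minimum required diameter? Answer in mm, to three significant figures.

Allowable stress σ_allow = 836/1.57 = 532.5 MPa.
Required area A = F/σ_allow = 165000/532.5 = 309.9 mm².
A = πd²/4 → d = √(4A/π) = 19.86 mm.

d = 19.9 mm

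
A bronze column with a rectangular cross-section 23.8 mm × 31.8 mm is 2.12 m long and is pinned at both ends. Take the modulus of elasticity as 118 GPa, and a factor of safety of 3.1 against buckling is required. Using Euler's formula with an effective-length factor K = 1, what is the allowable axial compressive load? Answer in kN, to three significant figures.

P_allow = 2.99 kN

Buckling occurs about the weak axis: I_min = h·b³/12 = 31.8×23.8³/12 = 35730 mm⁴ (b = 23.8 mm is the smaller dimension).
Effective length L_e = KL = 1×2.12 m = 2120 mm.
Euler critical load P_cr = π²EI/L_e² = π²×118000×35730/2120² = 9257 N.
P_allow = P_cr/n = 9257/3.1 = 2986 N.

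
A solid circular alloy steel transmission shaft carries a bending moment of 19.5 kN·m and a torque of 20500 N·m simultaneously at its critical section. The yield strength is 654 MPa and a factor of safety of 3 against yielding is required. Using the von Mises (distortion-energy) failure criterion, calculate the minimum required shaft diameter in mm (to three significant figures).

σ_allow = σ_y/n = 654/3 = 218.0 MPa.
For a solid shaft σ_b = 32M/(πd³) and τ = 16T/(πd³), so the von Mises stress is σ' = (16/πd³)·√(4M²+3T²).
√(4M²+3T²) = √(4×(1.950×10^7)² + 3×(2.050×10^7)²) = 5.274×10^7 N·mm.
d³ = 16×5.274×10^7/(π×218.0) = 1.232×10^6 mm³.
d = 107.2 mm.

d = 107 mm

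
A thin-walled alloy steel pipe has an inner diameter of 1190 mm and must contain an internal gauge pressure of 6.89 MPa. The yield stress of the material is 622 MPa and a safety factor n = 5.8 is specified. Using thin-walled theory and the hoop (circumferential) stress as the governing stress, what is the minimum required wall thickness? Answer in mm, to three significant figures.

σ_allow = 622/5.8 = 107.2 MPa.
Hoop stress σ_h = pD/(2t), so t = pD/(2σ_allow) = 6.89×1190/(2×107.2) = 38.23 mm.

t = 38.2 mm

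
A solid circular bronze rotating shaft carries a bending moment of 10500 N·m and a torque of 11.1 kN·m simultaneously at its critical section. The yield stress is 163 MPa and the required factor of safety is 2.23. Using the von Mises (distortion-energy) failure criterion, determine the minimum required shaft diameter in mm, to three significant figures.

σ_allow = σ_y/n = 163/2.23 = 73.09 MPa.
For a solid shaft σ_b = 32M/(πd³) and τ = 16T/(πd³), so the von Mises stress is σ' = (16/πd³)·√(4M²+3T²).
√(4M²+3T²) = √(4×(1.050×10^7)² + 3×(1.110×10^7)²) = 2.847×10^7 N·mm.
d³ = 16×2.847×10^7/(π×73.09) = 1.984×10^6 mm³.
d = 125.7 mm.

d = 126 mm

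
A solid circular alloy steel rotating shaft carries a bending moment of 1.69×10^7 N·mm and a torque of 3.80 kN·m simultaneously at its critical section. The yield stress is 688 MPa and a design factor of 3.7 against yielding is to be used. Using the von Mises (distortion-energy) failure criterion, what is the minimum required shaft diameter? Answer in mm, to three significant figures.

σ_allow = σ_y/n = 688/3.7 = 185.9 MPa.
For a solid shaft σ_b = 32M/(πd³) and τ = 16T/(πd³), so the von Mises stress is σ' = (16/πd³)·√(4M²+3T²).
√(4M²+3T²) = √(4×(1.690×10^7)² + 3×(3.800×10^6)²) = 3.443×10^7 N·mm.
d³ = 16×3.443×10^7/(π×185.9) = 943200 mm³.
d = 98.07 mm.

d = 98.1 mm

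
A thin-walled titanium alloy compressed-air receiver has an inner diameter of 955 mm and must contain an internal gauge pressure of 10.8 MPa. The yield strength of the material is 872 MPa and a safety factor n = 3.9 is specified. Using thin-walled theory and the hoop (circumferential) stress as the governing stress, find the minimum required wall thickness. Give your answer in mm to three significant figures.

t = 23.1 mm

σ_allow = 872/3.9 = 223.6 MPa.
Hoop stress σ_h = pD/(2t), so t = pD/(2σ_allow) = 10.8×955/(2×223.6) = 23.06 mm.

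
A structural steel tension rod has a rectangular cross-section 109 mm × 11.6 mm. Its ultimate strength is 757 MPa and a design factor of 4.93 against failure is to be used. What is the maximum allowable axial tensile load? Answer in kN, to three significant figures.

F_allow = 194 kN

σ_allow = 757/4.93 = 153.5 MPa.
A = 109×11.6 = 1264 mm².
F_allow = σ_allow × A = 153.5×1264 = 194100 N.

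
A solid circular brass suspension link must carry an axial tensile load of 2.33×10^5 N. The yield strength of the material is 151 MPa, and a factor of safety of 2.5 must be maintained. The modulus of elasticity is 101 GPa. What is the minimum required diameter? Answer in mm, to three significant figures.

Allowable stress σ_allow = 151/2.5 = 60.40 MPa.
Required area A = F/σ_allow = 233000/60.40 = 3858 mm².
A = πd²/4 → d = √(4A/π) = 70.08 mm.

d = 70.1 mm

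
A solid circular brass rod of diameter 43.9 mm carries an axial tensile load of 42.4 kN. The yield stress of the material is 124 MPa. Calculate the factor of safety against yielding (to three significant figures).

A = πd²/4 = 1514 mm².
σ = F/A = 42400/1514 = 28.01 MPa.
n = 124/28.01 = 4.427.

n = 4.43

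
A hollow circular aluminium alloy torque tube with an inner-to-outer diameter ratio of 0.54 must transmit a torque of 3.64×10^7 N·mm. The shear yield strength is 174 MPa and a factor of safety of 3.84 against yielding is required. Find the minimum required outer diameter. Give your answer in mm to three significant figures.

d_o = 165 mm

τ_allow = 174/3.84 = 45.31 MPa.
For a hollow shaft τ = 16T/[πd_o³(1−k⁴)] with k = 0.54, so 1−k⁴ = 0.9150.
d_o³ = 16T/[π τ_allow (1−k⁴)] = 16×3.6400×10^7/(π×45.31×0.9150) = 4.471×10^6 mm³.
d_o = 164.7 mm.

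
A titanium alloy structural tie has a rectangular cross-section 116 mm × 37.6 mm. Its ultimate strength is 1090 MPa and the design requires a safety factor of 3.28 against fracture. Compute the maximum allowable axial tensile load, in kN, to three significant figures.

σ_allow = 1090/3.28 = 332.3 MPa.
A = 116×37.6 = 4362 mm².
F_allow = σ_allow × A = 332.3×4362 = 1.449×10^6 N.

F_allow = 1450 kN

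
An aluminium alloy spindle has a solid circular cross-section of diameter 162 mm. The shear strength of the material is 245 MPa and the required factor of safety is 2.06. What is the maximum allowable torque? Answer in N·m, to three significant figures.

τ_allow = 245/2.06 = 118.9 MPa.
For a solid shaft T_allow = τ_allow·πd³/16; πd³/16 = π×162³/16 = 834800 mm³.
T_allow = 118.9×834800 = 9.928×10^7 N·mm = 99280 N·m.

T_allow = 99300 N·m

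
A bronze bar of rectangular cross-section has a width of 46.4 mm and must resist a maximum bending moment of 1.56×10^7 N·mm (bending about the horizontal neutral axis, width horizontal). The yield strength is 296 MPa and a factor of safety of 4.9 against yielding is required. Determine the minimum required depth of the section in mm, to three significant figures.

σ_allow = 296/4.9 = 60.41 MPa.
For a rectangular section σ = 6M/(bh²), so h² = 6M/(b σ_allow) = 6×1.5600×10^7/(46.4×60.41) = 33390 mm².
h = 182.7 mm.

h = 183 mm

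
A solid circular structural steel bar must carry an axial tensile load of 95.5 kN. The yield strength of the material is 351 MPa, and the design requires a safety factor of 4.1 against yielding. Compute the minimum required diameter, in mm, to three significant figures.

Allowable stress σ_allow = 351/4.1 = 85.61 MPa.
Required area A = F/σ_allow = 95500/85.61 = 1116 mm².
A = πd²/4 → d = √(4A/π) = 37.69 mm.

d = 37.7 mm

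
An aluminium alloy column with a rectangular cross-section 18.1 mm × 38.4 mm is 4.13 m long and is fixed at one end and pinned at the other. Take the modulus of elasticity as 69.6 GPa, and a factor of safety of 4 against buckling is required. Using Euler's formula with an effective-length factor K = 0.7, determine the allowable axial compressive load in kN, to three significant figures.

Buckling occurs about the weak axis: I_min = h·b³/12 = 38.4×18.1³/12 = 18980 mm⁴ (b = 18.1 mm is the smaller dimension).
Effective length L_e = KL = 0.7×4.13 m = 2891 mm.
Euler critical load P_cr = π²EI/L_e² = π²×69600×18980/2891² = 1560 N.
P_allow = P_cr/n = 1560/4 = 389.9 N.

P_allow = 0.390 kN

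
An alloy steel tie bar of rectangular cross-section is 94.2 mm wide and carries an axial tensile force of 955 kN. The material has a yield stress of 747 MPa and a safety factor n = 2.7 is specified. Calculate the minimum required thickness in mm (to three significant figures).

σ_allow = 747/2.7 = 276.7 MPa.
Required area A = F/σ_allow = 955000/276.7 = 3452 mm².
t = A/w = 3452/94.2 = 36.64 mm.

t = 36.6 mm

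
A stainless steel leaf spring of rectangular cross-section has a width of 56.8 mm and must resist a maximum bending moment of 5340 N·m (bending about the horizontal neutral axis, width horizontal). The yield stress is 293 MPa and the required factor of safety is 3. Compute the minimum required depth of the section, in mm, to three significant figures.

h = 76.0 mm

σ_allow = 293/3 = 97.67 MPa.
For a rectangular section σ = 6M/(bh²), so h² = 6M/(b σ_allow) = 6×5340000/(56.8×97.67) = 5776 mm².
h = 76.00 mm.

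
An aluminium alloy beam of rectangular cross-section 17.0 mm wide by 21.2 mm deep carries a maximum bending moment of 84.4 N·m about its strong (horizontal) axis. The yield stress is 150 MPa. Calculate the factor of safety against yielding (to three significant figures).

Section modulus S = bh²/6 = 17.0×21.2²/6 = 1273 mm³.
σ = M/S = 84400/1273 = 66.28 MPa.
n = 150/66.28 = 2.263.

n = 2.26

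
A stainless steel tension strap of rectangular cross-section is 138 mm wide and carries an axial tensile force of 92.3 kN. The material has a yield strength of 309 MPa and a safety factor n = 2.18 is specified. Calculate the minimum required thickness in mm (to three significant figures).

σ_allow = 309/2.18 = 141.7 MPa.
Required area A = F/σ_allow = 92300/141.7 = 651.2 mm².
t = A/w = 651.2/138 = 4.719 mm.

t = 4.72 mm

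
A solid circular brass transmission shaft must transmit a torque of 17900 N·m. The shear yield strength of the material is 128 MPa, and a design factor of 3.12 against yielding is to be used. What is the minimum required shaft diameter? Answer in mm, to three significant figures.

Allowable shear stress τ_allow = 128/3.12 = 41.03 MPa.
For a solid shaft τ = 16T/(πd³), so d³ = 16T/(π τ_allow) = 16×1.7900×10^7/(π×41.03) = 2.222×10^6 mm³.
d = (2.222×10^6)^(1/3) = 130.5 mm.

d = 130 mm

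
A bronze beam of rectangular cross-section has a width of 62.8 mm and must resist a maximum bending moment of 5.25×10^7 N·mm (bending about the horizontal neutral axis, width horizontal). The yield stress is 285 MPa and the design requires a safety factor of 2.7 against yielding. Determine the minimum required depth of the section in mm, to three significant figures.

h = 218 mm

σ_allow = 285/2.7 = 105.6 MPa.
For a rectangular section σ = 6M/(bh²), so h² = 6M/(b σ_allow) = 6×5.2500×10^7/(62.8×105.6) = 47520 mm².
h = 218.0 mm.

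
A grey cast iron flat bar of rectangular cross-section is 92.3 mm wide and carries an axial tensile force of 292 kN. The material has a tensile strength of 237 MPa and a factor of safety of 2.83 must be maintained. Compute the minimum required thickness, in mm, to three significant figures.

σ_allow = 237/2.83 = 83.75 MPa.
Required area A = F/σ_allow = 292000/83.75 = 3487 mm².
t = A/w = 3487/92.3 = 37.78 mm.

t = 37.8 mm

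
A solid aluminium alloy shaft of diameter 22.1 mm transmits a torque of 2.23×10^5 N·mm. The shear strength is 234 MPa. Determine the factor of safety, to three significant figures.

τ = 16T/(πd³) = 16×223000/(π×22.1³) = 105.2 MPa.
n = τ_limit/τ = 234/105.2 = 2.224.

n = 2.22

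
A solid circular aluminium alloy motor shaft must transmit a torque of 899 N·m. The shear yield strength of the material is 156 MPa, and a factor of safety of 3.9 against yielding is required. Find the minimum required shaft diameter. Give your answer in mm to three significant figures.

Allowable shear stress τ_allow = 156/3.9 = 40.00 MPa.
For a solid shaft τ = 16T/(πd³), so d³ = 16T/(π τ_allow) = 16×899000/(π×40.00) = 114500 mm³.
d = (114500)^(1/3) = 48.55 mm.

d = 48.6 mm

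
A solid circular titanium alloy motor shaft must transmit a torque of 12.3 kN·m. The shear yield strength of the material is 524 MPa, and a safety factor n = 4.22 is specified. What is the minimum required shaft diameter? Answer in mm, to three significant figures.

Allowable shear stress τ_allow = 524/4.22 = 124.2 MPa.
For a solid shaft τ = 16T/(πd³), so d³ = 16T/(π τ_allow) = 16×1.2300×10^7/(π×124.2) = 504500 mm³.
d = (504500)^(1/3) = 79.61 mm.

d = 79.6 mm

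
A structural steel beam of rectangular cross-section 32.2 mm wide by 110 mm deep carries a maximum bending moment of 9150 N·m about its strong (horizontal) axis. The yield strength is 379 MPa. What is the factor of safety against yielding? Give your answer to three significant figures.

n = 2.69

Section modulus S = bh²/6 = 32.2×110²/6 = 64940 mm³.
σ = M/S = 9150000/64940 = 140.9 MPa.
n = 379/140.9 = 2.690.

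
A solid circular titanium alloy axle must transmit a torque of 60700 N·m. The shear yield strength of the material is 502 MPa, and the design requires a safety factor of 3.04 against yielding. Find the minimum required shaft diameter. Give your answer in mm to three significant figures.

Allowable shear stress τ_allow = 502/3.04 = 165.1 MPa.
For a solid shaft τ = 16T/(πd³), so d³ = 16T/(π τ_allow) = 16×6.0700×10^7/(π×165.1) = 1.872×10^6 mm³.
d = (1.872×10^6)^(1/3) = 123.2 mm.

d = 123 mm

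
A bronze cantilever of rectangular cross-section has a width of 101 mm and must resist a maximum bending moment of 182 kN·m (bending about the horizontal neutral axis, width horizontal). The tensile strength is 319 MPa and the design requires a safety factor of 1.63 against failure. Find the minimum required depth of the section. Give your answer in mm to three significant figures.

h = 235 mm

σ_allow = 319/1.63 = 195.7 MPa.
For a rectangular section σ = 6M/(bh²), so h² = 6M/(b σ_allow) = 6×1.8200×10^8/(101×195.7) = 55250 mm².
h = 235.0 mm.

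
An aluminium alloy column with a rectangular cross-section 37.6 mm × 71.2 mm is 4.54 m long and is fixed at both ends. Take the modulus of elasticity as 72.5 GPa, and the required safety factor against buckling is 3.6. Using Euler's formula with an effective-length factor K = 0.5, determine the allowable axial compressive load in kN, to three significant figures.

Buckling occurs about the weak axis: I_min = h·b³/12 = 71.2×37.6³/12 = 315400 mm⁴ (b = 37.6 mm is the smaller dimension).
Effective length L_e = KL = 0.5×4.54 m = 2270 mm.
Euler critical load P_cr = π²EI/L_e² = π²×72500×315400/2270² = 43800 N.
P_allow = P_cr/n = 43800/3.6 = 12170 N.

P_allow = 12.2 kN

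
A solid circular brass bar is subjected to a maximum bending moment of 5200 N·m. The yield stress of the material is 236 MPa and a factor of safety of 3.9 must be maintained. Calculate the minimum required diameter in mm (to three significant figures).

σ_allow = 236/3.9 = 60.51 MPa.
For a solid circular section σ = 32M/(πd³), so d³ = 32M/(π σ_allow) = 32×5200000/(π×60.51) = 875300 mm³.
d = 95.66 mm.

d = 95.7 mm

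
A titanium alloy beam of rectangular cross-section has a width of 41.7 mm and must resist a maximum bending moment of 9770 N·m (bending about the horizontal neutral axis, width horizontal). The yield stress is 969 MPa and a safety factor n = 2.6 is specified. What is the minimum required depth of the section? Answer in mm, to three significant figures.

h = 61.4 mm

σ_allow = 969/2.6 = 372.7 MPa.
For a rectangular section σ = 6M/(bh²), so h² = 6M/(b σ_allow) = 6×9770000/(41.7×372.7) = 3772 mm².
h = 61.42 mm.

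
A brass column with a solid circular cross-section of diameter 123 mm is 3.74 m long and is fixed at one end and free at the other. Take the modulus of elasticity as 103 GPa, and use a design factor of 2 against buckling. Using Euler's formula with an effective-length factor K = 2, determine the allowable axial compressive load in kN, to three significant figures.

P_allow = 102 kN

I = πd⁴/64 = π×123⁴/64 = 1.124×10^7 mm⁴.
Effective length L_e = KL = 2×3.74 m = 7480 mm.
Euler critical load P_cr = π²EI/L_e² = π²×103000×1.124×10^7/7480² = 204100 N.
P_allow = P_cr/n = 204100/2 = 102100 N.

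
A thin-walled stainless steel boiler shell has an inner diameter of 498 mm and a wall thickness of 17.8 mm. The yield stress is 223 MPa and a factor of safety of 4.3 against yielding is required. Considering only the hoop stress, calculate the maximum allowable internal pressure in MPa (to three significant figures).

σ_allow = 223/4.3 = 51.86 MPa.
σ_h = pD/(2t) → p_allow = 2σ_allow t/D = 2×51.86×17.8/498 = 3.707 MPa.

p_allow = 3.71 MPa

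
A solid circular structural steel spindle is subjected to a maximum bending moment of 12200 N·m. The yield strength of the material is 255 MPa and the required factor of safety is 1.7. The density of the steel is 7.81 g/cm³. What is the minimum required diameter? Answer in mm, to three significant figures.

σ_allow = 255/1.7 = 150.0 MPa.
For a solid circular section σ = 32M/(πd³), so d³ = 32M/(π σ_allow) = 32×1.2200×10^7/(π×150.0) = 828500 mm³.
d = 93.92 mm.

d = 93.9 mm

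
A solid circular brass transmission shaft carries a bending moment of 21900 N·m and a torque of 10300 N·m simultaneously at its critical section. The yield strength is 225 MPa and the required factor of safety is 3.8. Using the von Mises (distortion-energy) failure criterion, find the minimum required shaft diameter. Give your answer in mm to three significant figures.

σ_allow = σ_y/n = 225/3.8 = 59.21 MPa.
For a solid shaft σ_b = 32M/(πd³) and τ = 16T/(πd³), so the von Mises stress is σ' = (16/πd³)·√(4M²+3T²).
√(4M²+3T²) = √(4×(2.190×10^7)² + 3×(1.030×10^7)²) = 4.729×10^7 N·mm.
d³ = 16×4.729×10^7/(π×59.21) = 4.068×10^6 mm³.
d = 159.6 mm.

d = 160 mm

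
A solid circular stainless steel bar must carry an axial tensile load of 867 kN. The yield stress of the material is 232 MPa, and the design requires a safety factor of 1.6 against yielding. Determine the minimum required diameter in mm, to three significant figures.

Allowable stress σ_allow = 232/1.6 = 145.0 MPa.
Required area A = F/σ_allow = 867000/145.0 = 5979 mm².
A = πd²/4 → d = √(4A/π) = 87.25 mm.

d = 87.3 mm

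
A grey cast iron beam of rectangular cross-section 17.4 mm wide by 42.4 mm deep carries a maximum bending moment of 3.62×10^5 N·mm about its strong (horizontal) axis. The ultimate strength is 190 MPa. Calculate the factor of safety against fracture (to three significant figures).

Section modulus S = bh²/6 = 17.4×42.4²/6 = 5214 mm³.
σ = M/S = 362000/5214 = 69.44 MPa.
n = 190/69.44 = 2.736.

n = 2.74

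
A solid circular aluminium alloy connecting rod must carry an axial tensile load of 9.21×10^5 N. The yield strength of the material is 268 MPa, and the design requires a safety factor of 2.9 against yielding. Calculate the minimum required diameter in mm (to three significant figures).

Allowable stress σ_allow = 268/2.9 = 92.41 MPa.
Required area A = F/σ_allow = 921000/92.41 = 9966 mm².
A = πd²/4 → d = √(4A/π) = 112.6 mm.

d = 113 mm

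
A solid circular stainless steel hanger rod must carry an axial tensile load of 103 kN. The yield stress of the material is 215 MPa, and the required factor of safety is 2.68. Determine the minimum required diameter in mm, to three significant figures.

Allowable stress σ_allow = 215/2.68 = 80.22 MPa.
Required area A = F/σ_allow = 103000/80.22 = 1284 mm².
A = πd²/4 → d = √(4A/π) = 40.43 mm.

d = 40.4 mm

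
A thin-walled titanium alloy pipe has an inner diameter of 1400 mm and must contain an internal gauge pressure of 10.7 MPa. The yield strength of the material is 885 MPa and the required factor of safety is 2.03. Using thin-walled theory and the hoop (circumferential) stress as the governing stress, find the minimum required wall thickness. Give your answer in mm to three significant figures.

σ_allow = 885/2.03 = 436.0 MPa.
Hoop stress σ_h = pD/(2t), so t = pD/(2σ_allow) = 10.7×1400/(2×436.0) = 17.18 mm.

t = 17.2 mm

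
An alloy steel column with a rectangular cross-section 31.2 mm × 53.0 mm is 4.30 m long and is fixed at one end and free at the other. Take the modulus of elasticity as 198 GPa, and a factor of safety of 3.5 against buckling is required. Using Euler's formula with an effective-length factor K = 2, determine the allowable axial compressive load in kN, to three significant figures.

Buckling occurs about the weak axis: I_min = h·b³/12 = 53.0×31.2³/12 = 134100 mm⁴ (b = 31.2 mm is the smaller dimension).
Effective length L_e = KL = 2×4.30 m = 8600 mm.
Euler critical load P_cr = π²EI/L_e² = π²×198000×134100/8600² = 3544 N.
P_allow = P_cr/n = 3544/3.5 = 1013 N.

P_allow = 1.01 kN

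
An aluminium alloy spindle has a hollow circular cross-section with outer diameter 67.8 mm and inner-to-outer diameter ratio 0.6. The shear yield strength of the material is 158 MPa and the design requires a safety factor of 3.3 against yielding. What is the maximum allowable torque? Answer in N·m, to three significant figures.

T_allow = 2550 N·m

τ_allow = 158/3.3 = 47.88 MPa.
For a hollow shaft T_allow = τ_allow·πd_o³(1−k⁴)/16 with 1−k⁴ = 0.8704, so πd_o³(1−k⁴)/16 = 53260 mm³.
T_allow = 47.88×53260 = 2.550×10^6 N·mm = 2550 N·m.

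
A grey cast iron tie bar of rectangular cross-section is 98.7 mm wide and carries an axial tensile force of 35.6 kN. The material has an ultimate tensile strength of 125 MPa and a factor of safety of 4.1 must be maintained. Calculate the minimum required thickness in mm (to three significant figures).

t = 11.8 mm

σ_allow = 125/4.1 = 30.49 MPa.
Required area A = F/σ_allow = 35600/30.49 = 1168 mm².
t = A/w = 1168/98.7 = 11.83 mm.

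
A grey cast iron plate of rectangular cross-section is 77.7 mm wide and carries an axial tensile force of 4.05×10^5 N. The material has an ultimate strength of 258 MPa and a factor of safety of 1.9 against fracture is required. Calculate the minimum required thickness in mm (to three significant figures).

σ_allow = 258/1.9 = 135.8 MPa.
Required area A = F/σ_allow = 405000/135.8 = 2983 mm².
t = A/w = 2983/77.7 = 38.39 mm.

t = 38.4 mm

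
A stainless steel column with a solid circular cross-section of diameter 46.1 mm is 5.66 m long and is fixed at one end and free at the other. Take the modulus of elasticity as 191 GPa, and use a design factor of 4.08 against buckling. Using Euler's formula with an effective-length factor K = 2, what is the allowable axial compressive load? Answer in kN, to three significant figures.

P_allow = 0.799 kN

I = πd⁴/64 = π×46.1⁴/64 = 221700 mm⁴.
Effective length L_e = KL = 2×5.66 m = 11320 mm.
Euler critical load P_cr = π²EI/L_e² = π²×191000×221700/11320² = 3261 N.
P_allow = P_cr/n = 3261/4.08 = 799.4 N.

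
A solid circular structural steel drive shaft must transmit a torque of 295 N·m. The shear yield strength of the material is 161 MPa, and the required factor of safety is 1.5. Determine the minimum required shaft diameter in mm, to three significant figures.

d = 24.1 mm

Allowable shear stress τ_allow = 161/1.5 = 107.3 MPa.
For a solid shaft τ = 16T/(πd³), so d³ = 16T/(π τ_allow) = 16×295000/(π×107.3) = 14000 mm³.
d = (14000)^(1/3) = 24.10 mm.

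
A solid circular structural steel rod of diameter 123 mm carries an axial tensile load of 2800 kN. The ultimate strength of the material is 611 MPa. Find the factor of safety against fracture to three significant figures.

A = πd²/4 = 11880 mm².
σ = F/A = 2800000/11880 = 235.6 MPa.
n = 611/235.6 = 2.593.

n = 2.59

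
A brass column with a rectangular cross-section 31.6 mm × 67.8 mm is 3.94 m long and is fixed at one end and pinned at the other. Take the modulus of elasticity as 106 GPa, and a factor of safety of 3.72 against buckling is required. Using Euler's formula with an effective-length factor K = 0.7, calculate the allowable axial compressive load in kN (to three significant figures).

Buckling occurs about the weak axis: I_min = h·b³/12 = 67.8×31.6³/12 = 178300 mm⁴ (b = 31.6 mm is the smaller dimension).
Effective length L_e = KL = 0.7×3.94 m = 2758 mm.
Euler critical load P_cr = π²EI/L_e² = π²×106000×178300/2758² = 24520 N.
P_allow = P_cr/n = 24520/3.72 = 6591 N.

P_allow = 6.59 kN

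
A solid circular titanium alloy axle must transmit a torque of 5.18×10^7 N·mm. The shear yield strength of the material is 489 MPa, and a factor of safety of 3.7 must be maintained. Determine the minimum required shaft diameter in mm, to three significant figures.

d = 126 mm

Allowable shear stress τ_allow = 489/3.7 = 132.2 MPa.
For a solid shaft τ = 16T/(πd³), so d³ = 16T/(π τ_allow) = 16×5.1800×10^7/(π×132.2) = 1.996×10^6 mm³.
d = (1.996×10^6)^(1/3) = 125.9 mm.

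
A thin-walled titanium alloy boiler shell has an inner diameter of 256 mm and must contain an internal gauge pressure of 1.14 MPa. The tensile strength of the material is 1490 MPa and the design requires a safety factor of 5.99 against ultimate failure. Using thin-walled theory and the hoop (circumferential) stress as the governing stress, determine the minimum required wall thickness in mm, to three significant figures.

σ_allow = 1490/5.99 = 248.7 MPa.
Hoop stress σ_h = pD/(2t), so t = pD/(2σ_allow) = 1.14×256/(2×248.7) = 0.5866 mm.

t = 0.587 mm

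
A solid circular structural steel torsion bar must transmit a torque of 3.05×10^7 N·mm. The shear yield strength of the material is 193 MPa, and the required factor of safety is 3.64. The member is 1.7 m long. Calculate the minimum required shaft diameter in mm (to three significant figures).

d = 143 mm

Allowable shear stress τ_allow = 193/3.64 = 53.02 MPa.
For a solid shaft τ = 16T/(πd³), so d³ = 16T/(π τ_allow) = 16×3.0500×10^7/(π×53.02) = 2.930×10^6 mm³.
d = (2.930×10^6)^(1/3) = 143.1 mm.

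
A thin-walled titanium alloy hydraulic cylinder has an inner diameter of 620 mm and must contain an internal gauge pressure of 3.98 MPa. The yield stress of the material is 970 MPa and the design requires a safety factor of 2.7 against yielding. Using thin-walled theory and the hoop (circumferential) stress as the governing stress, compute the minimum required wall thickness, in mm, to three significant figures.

t = 3.43 mm

σ_allow = 970/2.7 = 359.3 MPa.
Hoop stress σ_h = pD/(2t), so t = pD/(2σ_allow) = 3.98×620/(2×359.3) = 3.434 mm.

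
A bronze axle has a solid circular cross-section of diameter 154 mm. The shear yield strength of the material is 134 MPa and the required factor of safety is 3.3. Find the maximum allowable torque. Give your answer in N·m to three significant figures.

τ_allow = 134/3.3 = 40.61 MPa.
For a solid shaft T_allow = τ_allow·πd³/16; πd³/16 = π×154³/16 = 717100 mm³.
T_allow = 40.61×717100 = 2.912×10^7 N·mm = 29120 N·m.

T_allow = 29100 N·m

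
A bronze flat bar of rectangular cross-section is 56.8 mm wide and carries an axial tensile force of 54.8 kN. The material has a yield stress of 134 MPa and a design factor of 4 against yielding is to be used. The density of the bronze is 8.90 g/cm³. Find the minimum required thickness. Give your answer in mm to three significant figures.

t = 28.8 mm

σ_allow = 134/4 = 33.50 MPa.
Required area A = F/σ_allow = 54800/33.50 = 1636 mm².
t = A/w = 1636/56.8 = 28.80 mm.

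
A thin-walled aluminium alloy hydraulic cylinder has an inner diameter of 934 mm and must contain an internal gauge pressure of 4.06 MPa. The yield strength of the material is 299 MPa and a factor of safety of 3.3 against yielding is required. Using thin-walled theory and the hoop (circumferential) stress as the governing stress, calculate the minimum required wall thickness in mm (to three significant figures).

t = 20.9 mm

σ_allow = 299/3.3 = 90.61 MPa.
Hoop stress σ_h = pD/(2t), so t = pD/(2σ_allow) = 4.06×934/(2×90.61) = 20.93 mm.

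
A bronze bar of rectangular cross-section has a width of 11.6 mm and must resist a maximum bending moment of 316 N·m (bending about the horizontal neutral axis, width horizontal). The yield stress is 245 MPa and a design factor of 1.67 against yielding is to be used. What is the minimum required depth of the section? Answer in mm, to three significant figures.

h = 33.4 mm

σ_allow = 245/1.67 = 146.7 MPa.
For a rectangular section σ = 6M/(bh²), so h² = 6M/(b σ_allow) = 6×316000/(11.6×146.7) = 1114 mm².
h = 33.38 mm.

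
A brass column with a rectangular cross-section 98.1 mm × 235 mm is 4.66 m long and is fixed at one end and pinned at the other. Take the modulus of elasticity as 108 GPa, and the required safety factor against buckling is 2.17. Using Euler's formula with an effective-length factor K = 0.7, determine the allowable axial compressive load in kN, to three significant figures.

Buckling occurs about the weak axis: I_min = h·b³/12 = 235×98.1³/12 = 1.849×10^7 mm⁴ (b = 98.1 mm is the smaller dimension).
Effective length L_e = KL = 0.7×4.66 m = 3262 mm.
Euler critical load P_cr = π²EI/L_e² = π²×108000×1.849×10^7/3262² = 1.852×10^6 N.
P_allow = P_cr/n = 1.852×10^6/2.17 = 853500 N.

P_allow = 853 kN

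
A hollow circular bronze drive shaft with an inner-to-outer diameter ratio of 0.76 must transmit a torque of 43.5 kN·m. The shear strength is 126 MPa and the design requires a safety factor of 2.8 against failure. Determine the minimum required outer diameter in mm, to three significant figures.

d_o = 195 mm

τ_allow = 126/2.8 = 45.00 MPa.
For a hollow shaft τ = 16T/[πd_o³(1−k⁴)] with k = 0.76, so 1−k⁴ = 0.6664.
d_o³ = 16T/[π τ_allow (1−k⁴)] = 16×4.3500×10^7/(π×45.00×0.6664) = 7.388×10^6 mm³.
d_o = 194.8 mm.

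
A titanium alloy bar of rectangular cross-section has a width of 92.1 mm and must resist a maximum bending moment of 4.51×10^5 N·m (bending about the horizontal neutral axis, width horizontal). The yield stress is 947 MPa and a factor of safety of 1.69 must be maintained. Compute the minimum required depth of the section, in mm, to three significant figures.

σ_allow = 947/1.69 = 560.4 MPa.
For a rectangular section σ = 6M/(bh²), so h² = 6M/(b σ_allow) = 6×4.5100×10^8/(92.1×560.4) = 52430 mm².
h = 229.0 mm.

h = 229 mm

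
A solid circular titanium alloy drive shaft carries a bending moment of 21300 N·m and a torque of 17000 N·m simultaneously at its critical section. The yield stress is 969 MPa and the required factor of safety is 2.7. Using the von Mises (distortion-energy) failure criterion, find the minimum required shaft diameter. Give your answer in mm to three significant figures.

d = 90.2 mm

σ_allow = σ_y/n = 969/2.7 = 358.9 MPa.
For a solid shaft σ_b = 32M/(πd³) and τ = 16T/(πd³), so the von Mises stress is σ' = (16/πd³)·√(4M²+3T²).
√(4M²+3T²) = √(4×(2.130×10^7)² + 3×(1.700×10^7)²) = 5.179×10^7 N·mm.
d³ = 16×5.179×10^7/(π×358.9) = 734900 mm³.
d = 90.24 mm.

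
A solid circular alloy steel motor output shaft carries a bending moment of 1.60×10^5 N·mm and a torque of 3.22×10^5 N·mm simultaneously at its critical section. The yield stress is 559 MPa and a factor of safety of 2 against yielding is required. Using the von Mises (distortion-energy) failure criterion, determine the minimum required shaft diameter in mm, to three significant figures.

σ_allow = σ_y/n = 559/2 = 279.5 MPa.
For a solid shaft σ_b = 32M/(πd³) and τ = 16T/(πd³), so the von Mises stress is σ' = (16/πd³)·√(4M²+3T²).
√(4M²+3T²) = √(4×(160000)² + 3×(322000)²) = 643000 N·mm.
d³ = 16×643000/(π×279.5) = 11720 mm³.
d = 22.71 mm.

d = 22.7 mm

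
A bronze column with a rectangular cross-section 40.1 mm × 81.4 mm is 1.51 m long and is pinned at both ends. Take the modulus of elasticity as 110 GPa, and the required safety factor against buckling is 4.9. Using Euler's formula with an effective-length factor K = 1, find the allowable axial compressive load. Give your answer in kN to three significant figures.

Buckling occurs about the weak axis: I_min = h·b³/12 = 81.4×40.1³/12 = 437400 mm⁴ (b = 40.1 mm is the smaller dimension).
Effective length L_e = KL = 1×1.51 m = 1510 mm.
Euler critical load P_cr = π²EI/L_e² = π²×110000×437400/1510² = 208300 N.
P_allow = P_cr/n = 208300/4.9 = 42500 N.

P_allow = 42.5 kN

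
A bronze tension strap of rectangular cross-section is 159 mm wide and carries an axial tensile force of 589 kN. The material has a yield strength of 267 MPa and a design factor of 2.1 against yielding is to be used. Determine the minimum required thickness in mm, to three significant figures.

σ_allow = 267/2.1 = 127.1 MPa.
Required area A = F/σ_allow = 589000/127.1 = 4633 mm².
t = A/w = 4633/159 = 29.14 mm.

t = 29.1 mm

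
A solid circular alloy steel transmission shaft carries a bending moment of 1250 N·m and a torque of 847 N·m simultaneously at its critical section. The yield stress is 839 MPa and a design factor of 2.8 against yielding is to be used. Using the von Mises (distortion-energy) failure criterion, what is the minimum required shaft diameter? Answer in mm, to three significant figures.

d = 36.7 mm

σ_allow = σ_y/n = 839/2.8 = 299.6 MPa.
For a solid shaft σ_b = 32M/(πd³) and τ = 16T/(πd³), so the von Mises stress is σ' = (16/πd³)·√(4M²+3T²).
√(4M²+3T²) = √(4×(1.250×10^6)² + 3×(847000)²) = 2.899×10^6 N·mm.
d³ = 16×2.899×10^6/(π×299.6) = 49270 mm³.
d = 36.66 mm.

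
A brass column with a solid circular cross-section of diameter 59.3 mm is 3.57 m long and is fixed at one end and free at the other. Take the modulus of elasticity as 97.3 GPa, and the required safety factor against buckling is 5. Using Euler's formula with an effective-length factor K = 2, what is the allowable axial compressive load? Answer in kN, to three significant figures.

P_allow = 2.29 kN

I = πd⁴/64 = π×59.3⁴/64 = 607000 mm⁴.
Effective length L_e = KL = 2×3.57 m = 7140 mm.
Euler critical load P_cr = π²EI/L_e² = π²×97300×607000/7140² = 11430 N.
P_allow = P_cr/n = 11430/5 = 2287 N.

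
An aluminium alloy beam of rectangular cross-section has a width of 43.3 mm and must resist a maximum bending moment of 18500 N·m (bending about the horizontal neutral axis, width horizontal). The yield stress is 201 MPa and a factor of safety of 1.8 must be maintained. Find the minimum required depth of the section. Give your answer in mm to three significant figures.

σ_allow = 201/1.8 = 111.7 MPa.
For a rectangular section σ = 6M/(bh²), so h² = 6M/(b σ_allow) = 6×1.8500×10^7/(43.3×111.7) = 22960 mm².
h = 151.5 mm.

h = 152 mm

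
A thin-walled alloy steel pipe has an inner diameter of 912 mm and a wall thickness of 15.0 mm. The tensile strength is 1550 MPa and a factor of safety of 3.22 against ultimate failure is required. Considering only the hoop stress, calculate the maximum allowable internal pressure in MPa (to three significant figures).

σ_allow = 1550/3.22 = 481.4 MPa.
σ_h = pD/(2t) → p_allow = 2σ_allow t/D = 2×481.4×15.0/912 = 15.83 MPa.

p_allow = 15.8 MPa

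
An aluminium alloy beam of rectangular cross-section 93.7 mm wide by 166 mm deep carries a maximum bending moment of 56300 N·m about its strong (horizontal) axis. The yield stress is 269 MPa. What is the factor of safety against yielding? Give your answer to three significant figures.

n = 2.06

Section modulus S = bh²/6 = 93.7×166²/6 = 430300 mm³.
σ = M/S = 5.6300×10^7/430300 = 130.8 MPa.
n = 269/130.8 = 2.056.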